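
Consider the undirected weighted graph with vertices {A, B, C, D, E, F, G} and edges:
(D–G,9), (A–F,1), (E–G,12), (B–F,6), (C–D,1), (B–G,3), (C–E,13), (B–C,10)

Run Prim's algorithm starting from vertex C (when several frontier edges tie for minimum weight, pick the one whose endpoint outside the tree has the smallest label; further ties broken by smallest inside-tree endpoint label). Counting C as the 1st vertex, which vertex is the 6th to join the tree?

A

Grow the tree from C using Prim:
Step 1: cheapest edge leaving the tree is C–D (1); add D.
Step 2: cheapest edge leaving the tree is D–G (9); add G.
Step 3: cheapest edge leaving the tree is B–G (3); add B.
Step 4: cheapest edge leaving the tree is B–F (6); add F.
Step 5: cheapest edge leaving the tree is A–F (1); add A.
Step 6: cheapest edge leaving the tree is E–G (12); add E.
Vertex order: C, D, G, B, F, A, E. The 6th vertex is A.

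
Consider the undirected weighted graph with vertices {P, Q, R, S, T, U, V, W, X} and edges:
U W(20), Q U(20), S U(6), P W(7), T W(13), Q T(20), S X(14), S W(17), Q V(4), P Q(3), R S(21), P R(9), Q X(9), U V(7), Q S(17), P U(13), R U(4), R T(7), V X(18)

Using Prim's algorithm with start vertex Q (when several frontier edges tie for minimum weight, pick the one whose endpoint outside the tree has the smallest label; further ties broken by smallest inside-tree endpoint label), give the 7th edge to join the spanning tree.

P-W

Grow the tree from Q using Prim:
Step 1: cheapest edge leaving the tree is P Q (3); add P.
Step 2: cheapest edge leaving the tree is Q V (4); add V.
Step 3: cheapest edge leaving the tree is U V (7); add U.
Step 4: cheapest edge leaving the tree is R U (4); add R.
Step 5: cheapest edge leaving the tree is S U (6); add S.
Step 6: cheapest edge leaving the tree is R T (7); add T.
Step 7: cheapest edge leaving the tree is P W (7); add W.
Step 8: cheapest edge leaving the tree is Q X (9); add X.
The 7th edge added is P W.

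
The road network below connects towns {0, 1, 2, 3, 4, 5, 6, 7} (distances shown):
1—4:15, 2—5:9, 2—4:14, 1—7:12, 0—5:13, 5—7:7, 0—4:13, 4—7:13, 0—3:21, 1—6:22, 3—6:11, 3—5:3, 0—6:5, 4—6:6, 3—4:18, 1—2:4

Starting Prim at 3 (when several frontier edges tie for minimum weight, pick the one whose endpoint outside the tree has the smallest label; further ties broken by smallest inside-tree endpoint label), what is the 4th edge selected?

1-2

Grow the tree from 3 using Prim:
Step 1: cheapest edge leaving the tree is 3—5 (3); add 5.
Step 2: cheapest edge leaving the tree is 5—7 (7); add 7.
Step 3: cheapest edge leaving the tree is 2—5 (9); add 2.
Step 4: cheapest edge leaving the tree is 1—2 (4); add 1.
Step 5: cheapest edge leaving the tree is 3—6 (11); add 6.
Step 6: cheapest edge leaving the tree is 0—6 (5); add 0.
Step 7: cheapest edge leaving the tree is 4—6 (6); add 4.
The 4th edge added is 1—2.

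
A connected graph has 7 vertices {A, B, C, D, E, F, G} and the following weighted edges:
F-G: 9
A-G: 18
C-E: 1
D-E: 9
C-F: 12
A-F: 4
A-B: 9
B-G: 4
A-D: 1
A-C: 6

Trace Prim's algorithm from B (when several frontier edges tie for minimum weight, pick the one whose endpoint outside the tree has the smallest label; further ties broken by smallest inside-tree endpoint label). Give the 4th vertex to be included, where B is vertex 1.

Prim, starting at B.
Step 1: frontier [B-G 4, A-B 9] → take B-G (4); add G.
Step 2: frontier [A-B 9, F-G 9, A-G 18] → take A-B (9); add A.
Step 3: frontier [A-D 1, A-F 4, A-C 6, F-G 9] → take A-D (1); add D.
Step 4: frontier [A-F 4, A-C 6, D-E 9, F-G 9] → take A-F (4); add F.
Step 5: frontier [A-C 6, D-E 9, C-F 12] → take A-C (6); add C.
Step 6: frontier [C-E 1, D-E 9] → take C-E (1); add E.
Vertex order: B, G, A, D, F, C, E. The 4th vertex is D.

D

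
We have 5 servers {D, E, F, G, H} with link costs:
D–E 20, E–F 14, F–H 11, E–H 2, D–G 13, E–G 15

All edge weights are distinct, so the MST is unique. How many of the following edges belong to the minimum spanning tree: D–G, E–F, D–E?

Kruskal's algorithm — process edges by increasing weight (ties by edge label):
E–H (2): add. Components now {D} {E,H} {F} {G}
F–H (11): add. Components now {D} {E,F,H} {G}
D–G (13): add. Components now {D,G} {E,F,H}
E–F (14): skip — E and F already connected.
E–G (15): add. Components now {D,E,F,G,H}
MST edge set: {E–H, F–H, D–G, E–G}.
Of the listed edges, {D–G} are in the MST → 1.

1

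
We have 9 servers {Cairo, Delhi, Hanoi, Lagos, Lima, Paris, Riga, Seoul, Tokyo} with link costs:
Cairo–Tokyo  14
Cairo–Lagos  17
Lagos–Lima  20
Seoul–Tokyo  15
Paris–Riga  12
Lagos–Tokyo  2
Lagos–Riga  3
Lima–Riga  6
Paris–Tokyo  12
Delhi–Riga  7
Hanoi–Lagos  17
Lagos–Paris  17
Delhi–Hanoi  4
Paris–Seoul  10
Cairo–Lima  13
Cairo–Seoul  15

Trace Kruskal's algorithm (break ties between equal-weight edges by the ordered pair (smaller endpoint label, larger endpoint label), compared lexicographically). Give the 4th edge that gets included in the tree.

Lima-Riga

Kruskal's algorithm — process edges by increasing weight (ties by edge label):
Lagos–Tokyo (2): add — endpoints in different components.
Lagos–Riga (3): add — endpoints in different components.
Delhi–Hanoi (4): add — endpoints in different components.
Lima–Riga (6): add — endpoints in different components.
Delhi–Riga (7): add — endpoints in different components.
Paris–Seoul (10): add — endpoints in different components.
Paris–Riga (12): add — endpoints in different components.
Paris–Tokyo (12): skip — Tokyo and Paris already connected.
Cairo–Lima (13): add — endpoints in different components.
The 4th edge added is Lima–Riga.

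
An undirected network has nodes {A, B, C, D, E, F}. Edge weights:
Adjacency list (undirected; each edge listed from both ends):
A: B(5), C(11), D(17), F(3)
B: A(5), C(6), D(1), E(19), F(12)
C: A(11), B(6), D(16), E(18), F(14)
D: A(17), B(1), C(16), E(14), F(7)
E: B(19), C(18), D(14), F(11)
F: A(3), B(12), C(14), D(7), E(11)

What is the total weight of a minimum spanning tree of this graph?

Kruskal's algorithm — process edges by increasing weight (ties by edge label):
B D (1): add — endpoints in different components.
A F (3): add — endpoints in different components.
A B (5): add — endpoints in different components.
B C (6): add — endpoints in different components.
D F (7): skip — D and F already connected.
A C (11): skip — A and C already connected.
E F (11): add — endpoints in different components.
MST edges: B D, A F, A B, B C, E F; total weight 1+3+5+6+11 = 26.

26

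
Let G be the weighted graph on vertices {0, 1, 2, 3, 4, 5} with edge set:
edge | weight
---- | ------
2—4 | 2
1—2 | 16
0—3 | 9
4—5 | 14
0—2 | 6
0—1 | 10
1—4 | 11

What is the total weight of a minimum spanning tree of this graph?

41

Sort edges by weight, then run Kruskal:
2—4 (2): add. Components now {0} {1} {2,4} {3} {5}
0—2 (6): add. Components now {0,2,4} {1} {3} {5}
0—3 (9): add. Components now {0,2,3,4} {1} {5}
0—1 (10): add. Components now {0,1,2,3,4} {5}
1—4 (11): skip — 1 and 4 already connected.
4—5 (14): add. Components now {0,1,2,3,4,5}
MST edges: 2—4, 0—2, 0—3, 0—1, 4—5; total weight 2+6+9+10+14 = 41.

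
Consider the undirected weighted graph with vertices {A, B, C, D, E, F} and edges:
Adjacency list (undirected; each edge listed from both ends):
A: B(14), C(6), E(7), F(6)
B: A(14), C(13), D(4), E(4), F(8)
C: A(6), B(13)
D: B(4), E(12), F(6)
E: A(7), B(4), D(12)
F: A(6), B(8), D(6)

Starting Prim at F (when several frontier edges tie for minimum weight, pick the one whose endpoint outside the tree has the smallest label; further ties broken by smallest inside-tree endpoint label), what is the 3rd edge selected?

D-F

Grow the tree from F using Prim:
Step 1: frontier [A—F 6, D—F 6, B—F 8] → take A—F (6); add A.
Step 2: frontier [A—C 6, A—E 7, A—B 14, D—F 6, B—F 8] → take A—C (6); add C.
Step 3: frontier [A—E 7, A—B 14, B—C 13, D—F 6, B—F 8] → take D—F (6); add D.
Step 4: frontier [A—E 7, A—B 14, B—C 13, B—D 4, D—E 12, B—F 8] → take B—D (4); add B.
Step 5: frontier [A—E 7, B—E 4, D—E 12] → take B—E (4); add E.
The 3rd edge added is D—F.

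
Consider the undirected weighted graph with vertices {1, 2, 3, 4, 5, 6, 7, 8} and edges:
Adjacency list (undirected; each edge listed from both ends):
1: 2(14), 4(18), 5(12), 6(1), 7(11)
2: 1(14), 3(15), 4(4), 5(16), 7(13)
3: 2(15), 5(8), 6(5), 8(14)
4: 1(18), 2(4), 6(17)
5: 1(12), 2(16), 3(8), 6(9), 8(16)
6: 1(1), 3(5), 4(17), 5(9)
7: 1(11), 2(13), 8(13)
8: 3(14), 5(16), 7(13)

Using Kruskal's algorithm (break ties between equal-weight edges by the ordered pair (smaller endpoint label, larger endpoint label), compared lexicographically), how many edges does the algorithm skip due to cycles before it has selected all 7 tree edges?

2

Sort edges by weight, then run Kruskal:
1–6 (1): add — endpoints in different components.
2–4 (4): add — endpoints in different components.
3–6 (5): add — endpoints in different components.
3–5 (8): add — endpoints in different components.
5–6 (9): skip — 5 and 6 already connected.
1–7 (11): add — endpoints in different components.
1–5 (12): skip — 1 and 5 already connected.
2–7 (13): add — endpoints in different components.
7–8 (13): add — endpoints in different components.
Edges rejected before the tree was complete: 2.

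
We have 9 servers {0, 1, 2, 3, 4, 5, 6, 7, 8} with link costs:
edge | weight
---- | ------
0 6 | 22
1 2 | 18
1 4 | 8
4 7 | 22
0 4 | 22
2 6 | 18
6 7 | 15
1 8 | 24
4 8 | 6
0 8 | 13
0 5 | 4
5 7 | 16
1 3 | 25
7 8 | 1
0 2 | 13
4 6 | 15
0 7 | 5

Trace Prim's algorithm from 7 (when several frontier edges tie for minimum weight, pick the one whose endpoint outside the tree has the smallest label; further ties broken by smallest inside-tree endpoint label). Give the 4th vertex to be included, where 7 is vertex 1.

Grow the tree from 7 using Prim:
Step 1: cheapest edge leaving the tree is 7 8 (1); add 8.
Step 2: cheapest edge leaving the tree is 0 7 (5); add 0.
Step 3: cheapest edge leaving the tree is 0 5 (4); add 5.
Step 4: cheapest edge leaving the tree is 4 8 (6); add 4.
Step 5: cheapest edge leaving the tree is 1 4 (8); add 1.
Step 6: cheapest edge leaving the tree is 0 2 (13); add 2.
Step 7: cheapest edge leaving the tree is 4 6 (15); add 6.
Step 8: cheapest edge leaving the tree is 1 3 (25); add 3.
Vertex order: 7, 8, 0, 5, 4, 1, 2, 6, 3. The 4th vertex is 5.

5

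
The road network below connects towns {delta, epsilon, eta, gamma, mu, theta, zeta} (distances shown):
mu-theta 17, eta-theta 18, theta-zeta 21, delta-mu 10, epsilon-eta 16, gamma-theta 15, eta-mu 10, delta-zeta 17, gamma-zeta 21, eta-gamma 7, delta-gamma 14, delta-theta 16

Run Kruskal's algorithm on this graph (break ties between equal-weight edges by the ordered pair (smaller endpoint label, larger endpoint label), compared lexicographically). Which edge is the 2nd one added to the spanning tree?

Sort edges by weight, then run Kruskal:
eta-gamma (7): add — endpoints in different components.
delta-mu (10): add — endpoints in different components.
eta-mu (10): add — endpoints in different components.
delta-gamma (14): skip — delta and gamma already connected.
gamma-theta (15): add — endpoints in different components.
delta-theta (16): skip — theta and delta already connected.
epsilon-eta (16): add — endpoints in different components.
delta-zeta (17): add — endpoints in different components.
The 2nd edge added is delta-mu.

delta-mu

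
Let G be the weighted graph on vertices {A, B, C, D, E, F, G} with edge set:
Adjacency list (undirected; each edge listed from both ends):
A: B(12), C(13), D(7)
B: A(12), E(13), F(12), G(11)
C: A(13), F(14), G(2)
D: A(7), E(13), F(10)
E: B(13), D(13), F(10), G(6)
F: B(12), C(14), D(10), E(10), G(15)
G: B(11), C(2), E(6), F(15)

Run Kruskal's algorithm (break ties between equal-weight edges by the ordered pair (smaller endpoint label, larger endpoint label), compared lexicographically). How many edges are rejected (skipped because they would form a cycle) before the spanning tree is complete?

Kruskal's algorithm — process edges by increasing weight (ties by edge label):
C-G (2): add — endpoints in different components.
E-G (6): add — endpoints in different components.
A-D (7): add — endpoints in different components.
D-F (10): add — endpoints in different components.
E-F (10): add — endpoints in different components.
B-G (11): add — endpoints in different components.
Edges rejected before the tree was complete: 0.

0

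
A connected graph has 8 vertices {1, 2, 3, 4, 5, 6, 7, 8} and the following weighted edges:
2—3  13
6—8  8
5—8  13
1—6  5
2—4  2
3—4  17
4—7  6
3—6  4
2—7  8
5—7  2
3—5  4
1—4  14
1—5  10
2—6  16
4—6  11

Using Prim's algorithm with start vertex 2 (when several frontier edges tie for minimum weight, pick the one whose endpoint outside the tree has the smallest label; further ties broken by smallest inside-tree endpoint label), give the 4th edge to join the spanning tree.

3-5

Grow the tree from 2 using Prim:
Step 1: cheapest edge leaving the tree is 2—4 (2); add 4.
Step 2: cheapest edge leaving the tree is 4—7 (6); add 7.
Step 3: cheapest edge leaving the tree is 5—7 (2); add 5.
Step 4: cheapest edge leaving the tree is 3—5 (4); add 3.
Step 5: cheapest edge leaving the tree is 3—6 (4); add 6.
Step 6: cheapest edge leaving the tree is 1—6 (5); add 1.
Step 7: cheapest edge leaving the tree is 6—8 (8); add 8.
The 4th edge added is 3—5.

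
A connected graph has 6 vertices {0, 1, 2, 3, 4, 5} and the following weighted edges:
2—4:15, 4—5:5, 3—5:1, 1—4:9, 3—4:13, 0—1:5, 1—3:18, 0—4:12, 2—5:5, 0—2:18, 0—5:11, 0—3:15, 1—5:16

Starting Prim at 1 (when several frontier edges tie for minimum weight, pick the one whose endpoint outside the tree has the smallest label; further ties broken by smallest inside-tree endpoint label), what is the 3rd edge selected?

Grow the tree from 1 using Prim:
Step 1: frontier [0—1 5, 1—4 9, 1—5 16, 1—3 18] → take 0—1 (5); add 0.
Step 2: frontier [0—5 11, 0—4 12, 0—3 15, 0—2 18, 1—4 9, 1—5 16, 1—3 18] → take 1—4 (9); add 4.
Step 3: frontier [0—5 11, 0—3 15, 0—2 18, 1—5 16, 1—3 18, 4—5 5, 3—4 13, 2—4 15] → take 4—5 (5); add 5.
Step 4: frontier [0—3 15, 0—2 18, 1—3 18, 3—4 13, 2—4 15, 3—5 1, 2—5 5] → take 3—5 (1); add 3.
Step 5: frontier [0—2 18, 2—4 15, 2—5 5] → take 2—5 (5); add 2.
The 3rd edge added is 4—5.

4-5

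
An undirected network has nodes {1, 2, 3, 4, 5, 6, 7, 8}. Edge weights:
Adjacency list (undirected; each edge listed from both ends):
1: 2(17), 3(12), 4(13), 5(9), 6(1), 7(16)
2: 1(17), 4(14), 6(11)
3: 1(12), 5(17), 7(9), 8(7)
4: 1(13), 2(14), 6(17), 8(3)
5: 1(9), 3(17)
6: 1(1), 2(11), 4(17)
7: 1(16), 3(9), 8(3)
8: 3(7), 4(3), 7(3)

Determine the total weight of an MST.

46

Sort edges by weight, then run Kruskal:
1 6 (1): add — endpoints in different components.
4 8 (3): add — endpoints in different components.
7 8 (3): add — endpoints in different components.
3 8 (7): add — endpoints in different components.
1 5 (9): add — endpoints in different components.
3 7 (9): skip — 3 and 7 already connected.
2 6 (11): add — endpoints in different components.
1 3 (12): add — endpoints in different components.
MST edges: 1 6, 4 8, 7 8, 3 8, 1 5, 2 6, 1 3; total weight 1+3+3+7+9+11+12 = 46.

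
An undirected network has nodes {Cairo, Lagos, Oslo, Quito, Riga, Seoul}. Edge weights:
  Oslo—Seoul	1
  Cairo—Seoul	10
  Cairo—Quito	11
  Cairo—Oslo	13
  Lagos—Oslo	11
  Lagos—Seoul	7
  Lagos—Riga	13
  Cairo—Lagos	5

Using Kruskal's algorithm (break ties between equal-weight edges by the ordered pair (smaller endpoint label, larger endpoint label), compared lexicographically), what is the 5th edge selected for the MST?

Lagos-Riga

Kruskal: consider edges lightest-first.
Oslo—Seoul (1): add. Components now {Riga} {Lagos} {Oslo,Seoul} {Cairo} {Quito}
Cairo—Lagos (5): add. Components now {Riga} {Cairo,Lagos} {Oslo,Seoul} {Quito}
Lagos—Seoul (7): add. Components now {Riga} {Cairo,Lagos,Oslo,Seoul} {Quito}
Cairo—Seoul (10): skip — Seoul and Cairo already connected.
Cairo—Quito (11): add. Components now {Riga} {Cairo,Lagos,Oslo,Quito,Seoul}
Lagos—Oslo (11): skip — Lagos and Oslo already connected.
Cairo—Oslo (13): skip — Cairo and Oslo already connected.
Lagos—Riga (13): add. Components now {Cairo,Lagos,Oslo,Quito,Riga,Seoul}
The 5th edge added is Lagos—Riga.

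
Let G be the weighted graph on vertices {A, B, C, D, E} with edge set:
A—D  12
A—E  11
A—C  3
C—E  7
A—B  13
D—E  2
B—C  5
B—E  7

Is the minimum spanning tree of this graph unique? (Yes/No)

Kruskal: consider edges lightest-first.
D—E (2): add. Components now {A} {B} {C} {D,E}
A—C (3): add. Components now {A,C} {B} {D,E}
B—C (5): add. Components now {A,B,C} {D,E}
B—E (7): add. Components now {A,B,C,D,E}
Non-tree edge C—E has weight 7, equal to the heaviest edge on its tree cycle — swapping gives another MST of the same weight. Not unique.

No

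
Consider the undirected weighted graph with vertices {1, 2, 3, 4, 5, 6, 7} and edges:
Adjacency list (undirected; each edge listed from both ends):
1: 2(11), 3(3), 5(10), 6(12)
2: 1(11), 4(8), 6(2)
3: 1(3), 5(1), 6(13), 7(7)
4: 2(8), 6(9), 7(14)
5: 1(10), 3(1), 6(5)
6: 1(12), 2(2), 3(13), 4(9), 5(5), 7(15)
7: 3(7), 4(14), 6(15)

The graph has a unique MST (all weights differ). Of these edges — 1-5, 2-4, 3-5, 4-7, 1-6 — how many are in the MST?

Kruskal: consider edges lightest-first.
3-5 (1): add. Components now {1} {2} {3,5} {4} {6} {7}
2-6 (2): add. Components now {1} {2,6} {3,5} {4} {7}
1-3 (3): add. Components now {1,3,5} {2,6} {4} {7}
5-6 (5): add. Components now {1,2,3,5,6} {4} {7}
3-7 (7): add. Components now {1,2,3,5,6,7} {4}
2-4 (8): add. Components now {1,2,3,4,5,6,7}
MST edge set: {3-5, 2-6, 1-3, 5-6, 3-7, 2-4}.
Of the listed edges, {2-4, 3-5} are in the MST → 2.

2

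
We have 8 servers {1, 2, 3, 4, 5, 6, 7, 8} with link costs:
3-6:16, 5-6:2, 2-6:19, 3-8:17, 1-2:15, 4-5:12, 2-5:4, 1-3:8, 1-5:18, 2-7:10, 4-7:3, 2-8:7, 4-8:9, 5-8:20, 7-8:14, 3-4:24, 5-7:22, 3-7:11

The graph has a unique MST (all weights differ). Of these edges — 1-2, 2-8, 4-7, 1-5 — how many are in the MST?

2

Sort edges by weight, then run Kruskal:
5-6 (2): add — endpoints in different components.
4-7 (3): add — endpoints in different components.
2-5 (4): add — endpoints in different components.
2-8 (7): add — endpoints in different components.
1-3 (8): add — endpoints in different components.
4-8 (9): add — endpoints in different components.
2-7 (10): skip — 2 and 7 already connected.
3-7 (11): add — endpoints in different components.
MST edge set: {5-6, 4-7, 2-5, 2-8, 1-3, 4-8, 3-7}.
Of the listed edges, {2-8, 4-7} are in the MST → 2.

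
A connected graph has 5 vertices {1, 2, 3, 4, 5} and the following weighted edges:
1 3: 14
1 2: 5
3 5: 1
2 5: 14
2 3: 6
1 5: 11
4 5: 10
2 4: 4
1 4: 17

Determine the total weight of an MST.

16

Prim, starting at 2.
Step 1: cheapest edge leaving the tree is 2 4 (4); add 4.
Step 2: cheapest edge leaving the tree is 1 2 (5); add 1.
Step 3: cheapest edge leaving the tree is 2 3 (6); add 3.
Step 4: cheapest edge leaving the tree is 3 5 (1); add 5.
MST edges: 2 4, 1 2, 2 3, 3 5; total weight 4+5+6+1 = 16.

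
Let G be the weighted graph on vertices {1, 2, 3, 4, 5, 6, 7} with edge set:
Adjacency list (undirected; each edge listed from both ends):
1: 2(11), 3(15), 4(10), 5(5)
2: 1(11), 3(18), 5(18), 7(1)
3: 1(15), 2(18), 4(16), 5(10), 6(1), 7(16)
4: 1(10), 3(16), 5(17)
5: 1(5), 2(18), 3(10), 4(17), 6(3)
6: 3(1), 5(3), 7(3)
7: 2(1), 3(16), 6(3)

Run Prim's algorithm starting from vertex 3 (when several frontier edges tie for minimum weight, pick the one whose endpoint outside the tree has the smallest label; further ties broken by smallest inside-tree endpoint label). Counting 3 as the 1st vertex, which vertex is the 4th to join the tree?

7

Prim, starting at 3.
Step 1: cheapest edge leaving the tree is 3—6 (1); add 6.
Step 2: cheapest edge leaving the tree is 5—6 (3); add 5.
Step 3: cheapest edge leaving the tree is 6—7 (3); add 7.
Step 4: cheapest edge leaving the tree is 2—7 (1); add 2.
Step 5: cheapest edge leaving the tree is 1—5 (5); add 1.
Step 6: cheapest edge leaving the tree is 1—4 (10); add 4.
Vertex order: 3, 6, 5, 7, 2, 1, 4. The 4th vertex is 7.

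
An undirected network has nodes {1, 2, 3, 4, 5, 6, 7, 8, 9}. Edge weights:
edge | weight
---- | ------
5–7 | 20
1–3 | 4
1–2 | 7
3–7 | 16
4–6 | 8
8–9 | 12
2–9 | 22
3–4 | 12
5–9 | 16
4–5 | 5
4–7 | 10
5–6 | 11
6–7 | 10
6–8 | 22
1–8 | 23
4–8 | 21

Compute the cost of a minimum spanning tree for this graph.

74

Prim's algorithm from 4:
Step 1: cheapest edge leaving the tree is 4–5 (5); add 5.
Step 2: cheapest edge leaving the tree is 4–6 (8); add 6.
Step 3: cheapest edge leaving the tree is 4–7 (10); add 7.
Step 4: cheapest edge leaving the tree is 3–4 (12); add 3.
Step 5: cheapest edge leaving the tree is 1–3 (4); add 1.
Step 6: cheapest edge leaving the tree is 1–2 (7); add 2.
Step 7: cheapest edge leaving the tree is 5–9 (16); add 9.
Step 8: cheapest edge leaving the tree is 8–9 (12); add 8.
MST edges: 4–5, 4–6, 4–7, 3–4, 1–3, 1–2, 5–9, 8–9; total weight 5+8+10+12+4+7+16+12 = 74.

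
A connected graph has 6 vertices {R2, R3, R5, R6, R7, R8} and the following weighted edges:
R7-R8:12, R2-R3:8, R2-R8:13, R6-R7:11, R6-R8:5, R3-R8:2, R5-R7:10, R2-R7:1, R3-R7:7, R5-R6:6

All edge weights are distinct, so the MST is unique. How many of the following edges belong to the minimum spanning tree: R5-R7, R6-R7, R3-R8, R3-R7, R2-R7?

Kruskal: consider edges lightest-first.
R2-R7 (1): add. Components now {R2,R7} {R3} {R8} {R6} {R5}
R3-R8 (2): add. Components now {R2,R7} {R3,R8} {R6} {R5}
R6-R8 (5): add. Components now {R2,R7} {R3,R6,R8} {R5}
R5-R6 (6): add. Components now {R2,R7} {R3,R5,R6,R8}
R3-R7 (7): add. Components now {R2,R3,R5,R6,R7,R8}
MST edge set: {R2-R7, R3-R8, R6-R8, R5-R6, R3-R7}.
Of the listed edges, {R3-R8, R3-R7, R2-R7} are in the MST → 3.

3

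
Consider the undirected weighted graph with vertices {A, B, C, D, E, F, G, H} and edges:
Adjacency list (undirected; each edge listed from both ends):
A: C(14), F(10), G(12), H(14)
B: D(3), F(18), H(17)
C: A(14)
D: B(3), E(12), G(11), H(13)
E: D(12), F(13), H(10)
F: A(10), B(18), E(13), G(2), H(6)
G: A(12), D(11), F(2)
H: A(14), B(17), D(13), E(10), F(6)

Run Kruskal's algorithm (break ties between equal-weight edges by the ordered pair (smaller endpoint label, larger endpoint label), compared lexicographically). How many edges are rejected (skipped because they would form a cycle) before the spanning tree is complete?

4

Kruskal: consider edges lightest-first.
F G (2): add — endpoints in different components.
B D (3): add — endpoints in different components.
F H (6): add — endpoints in different components.
A F (10): add — endpoints in different components.
E H (10): add — endpoints in different components.
D G (11): add — endpoints in different components.
A G (12): skip — A and G already connected.
D E (12): skip — D and E already connected.
D H (13): skip — D and H already connected.
E F (13): skip — E and F already connected.
A C (14): add — endpoints in different components.
Edges rejected before the tree was complete: 4.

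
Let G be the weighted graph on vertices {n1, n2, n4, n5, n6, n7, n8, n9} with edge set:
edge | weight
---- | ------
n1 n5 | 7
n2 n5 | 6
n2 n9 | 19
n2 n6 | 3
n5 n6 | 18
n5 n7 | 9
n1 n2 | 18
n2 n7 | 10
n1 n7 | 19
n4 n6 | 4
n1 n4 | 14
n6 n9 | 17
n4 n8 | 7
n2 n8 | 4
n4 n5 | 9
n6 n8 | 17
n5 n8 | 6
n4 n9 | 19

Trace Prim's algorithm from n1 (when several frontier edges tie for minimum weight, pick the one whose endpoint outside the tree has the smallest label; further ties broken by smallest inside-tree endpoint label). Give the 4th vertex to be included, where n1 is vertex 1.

Prim's algorithm from n1:
Step 1: cheapest edge leaving the tree is n1 n5 (7); add n5.
Step 2: cheapest edge leaving the tree is n2 n5 (6); add n2.
Step 3: cheapest edge leaving the tree is n2 n6 (3); add n6.
Step 4: cheapest edge leaving the tree is n4 n6 (4); add n4.
Step 5: cheapest edge leaving the tree is n2 n8 (4); add n8.
Step 6: cheapest edge leaving the tree is n5 n7 (9); add n7.
Step 7: cheapest edge leaving the tree is n6 n9 (17); add n9.
Vertex order: n1, n5, n2, n6, n4, n8, n7, n9. The 4th vertex is n6.

n6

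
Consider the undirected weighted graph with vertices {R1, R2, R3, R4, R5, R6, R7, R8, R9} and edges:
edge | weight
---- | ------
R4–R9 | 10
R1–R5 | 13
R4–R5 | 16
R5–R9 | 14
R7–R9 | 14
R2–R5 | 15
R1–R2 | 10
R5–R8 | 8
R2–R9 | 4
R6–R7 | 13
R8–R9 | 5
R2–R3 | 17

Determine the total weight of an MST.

Prim's algorithm from R7:
Step 1: cheapest edge leaving the tree is R6–R7 (13); add R6.
Step 2: cheapest edge leaving the tree is R7–R9 (14); add R9.
Step 3: cheapest edge leaving the tree is R2–R9 (4); add R2.
Step 4: cheapest edge leaving the tree is R8–R9 (5); add R8.
Step 5: cheapest edge leaving the tree is R5–R8 (8); add R5.
Step 6: cheapest edge leaving the tree is R1–R2 (10); add R1.
Step 7: cheapest edge leaving the tree is R4–R9 (10); add R4.
Step 8: cheapest edge leaving the tree is R2–R3 (17); add R3.
MST edges: R6–R7, R7–R9, R2–R9, R8–R9, R5–R8, R1–R2, R4–R9, R2–R3; total weight 13+14+4+5+8+10+10+17 = 81.

81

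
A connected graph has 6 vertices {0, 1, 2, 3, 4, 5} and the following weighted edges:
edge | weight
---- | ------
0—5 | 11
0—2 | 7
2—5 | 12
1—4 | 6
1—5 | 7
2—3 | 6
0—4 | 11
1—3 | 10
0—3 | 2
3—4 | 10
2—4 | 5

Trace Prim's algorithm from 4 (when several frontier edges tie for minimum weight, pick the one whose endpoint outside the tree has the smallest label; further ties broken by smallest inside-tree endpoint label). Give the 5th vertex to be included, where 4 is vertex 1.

Prim's algorithm from 4:
Step 1: cheapest edge leaving the tree is 2—4 (5); add 2.
Step 2: cheapest edge leaving the tree is 1—4 (6); add 1.
Step 3: cheapest edge leaving the tree is 2—3 (6); add 3.
Step 4: cheapest edge leaving the tree is 0—3 (2); add 0.
Step 5: cheapest edge leaving the tree is 1—5 (7); add 5.
Vertex order: 4, 2, 1, 3, 0, 5. The 5th vertex is 0.

0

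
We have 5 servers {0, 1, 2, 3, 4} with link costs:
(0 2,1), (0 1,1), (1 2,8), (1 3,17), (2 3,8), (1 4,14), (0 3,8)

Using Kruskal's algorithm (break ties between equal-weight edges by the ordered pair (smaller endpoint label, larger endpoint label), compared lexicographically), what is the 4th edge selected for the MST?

1-4

Kruskal: consider edges lightest-first.
0 1 (1): add. Components now {0,1} {2} {3} {4}
0 2 (1): add. Components now {0,1,2} {3} {4}
0 3 (8): add. Components now {0,1,2,3} {4}
1 2 (8): skip — 1 and 2 already connected.
2 3 (8): skip — 2 and 3 already connected.
1 4 (14): add. Components now {0,1,2,3,4}
The 4th edge added is 1 4.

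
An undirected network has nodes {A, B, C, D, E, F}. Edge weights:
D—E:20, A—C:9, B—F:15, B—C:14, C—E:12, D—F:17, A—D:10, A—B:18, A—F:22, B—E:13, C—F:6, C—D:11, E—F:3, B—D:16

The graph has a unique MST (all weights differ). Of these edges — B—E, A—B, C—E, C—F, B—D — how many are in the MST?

2

Kruskal: consider edges lightest-first.
E—F (3): add — endpoints in different components.
C—F (6): add — endpoints in different components.
A—C (9): add — endpoints in different components.
A—D (10): add — endpoints in different components.
C—D (11): skip — C and D already connected.
C—E (12): skip — C and E already connected.
B—E (13): add — endpoints in different components.
MST edge set: {E—F, C—F, A—C, A—D, B—E}.
Of the listed edges, {B—E, C—F} are in the MST → 2.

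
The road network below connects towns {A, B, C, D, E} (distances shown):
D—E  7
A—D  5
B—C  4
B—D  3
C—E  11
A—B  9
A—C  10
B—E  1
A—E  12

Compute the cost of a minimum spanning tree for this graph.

13

Prim, starting at E.
Step 1: cheapest edge leaving the tree is B—E (1); add B.
Step 2: cheapest edge leaving the tree is B—D (3); add D.
Step 3: cheapest edge leaving the tree is B—C (4); add C.
Step 4: cheapest edge leaving the tree is A—D (5); add A.
MST edges: B—E, B—D, B—C, A—D; total weight 1+3+4+5 = 13.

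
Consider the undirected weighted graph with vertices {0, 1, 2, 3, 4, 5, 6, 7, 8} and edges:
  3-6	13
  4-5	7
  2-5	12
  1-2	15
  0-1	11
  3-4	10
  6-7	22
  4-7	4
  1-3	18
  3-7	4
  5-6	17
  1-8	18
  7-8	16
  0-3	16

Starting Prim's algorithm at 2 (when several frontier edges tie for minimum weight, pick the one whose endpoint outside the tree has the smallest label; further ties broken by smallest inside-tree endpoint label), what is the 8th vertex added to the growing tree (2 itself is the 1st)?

Prim, starting at 2.
Step 1: frontier [2-5 12, 1-2 15] → take 2-5 (12); add 5.
Step 2: frontier [1-2 15, 4-5 7, 5-6 17] → take 4-5 (7); add 4.
Step 3: frontier [1-2 15, 4-7 4, 3-4 10, 5-6 17] → take 4-7 (4); add 7.
Step 4: frontier [1-2 15, 3-4 10, 5-6 17, 3-7 4, 7-8 16, 6-7 22] → take 3-7 (4); add 3.
Step 5: frontier [1-2 15, 3-6 13, 0-3 16, 1-3 18, 5-6 17, 7-8 16, 6-7 22] → take 3-6 (13); add 6.
Step 6: frontier [1-2 15, 0-3 16, 1-3 18, 7-8 16] → take 1-2 (15); add 1.
Step 7: frontier [0-1 11, 1-8 18, 0-3 16, 7-8 16] → take 0-1 (11); add 0.
Step 8: frontier [1-8 18, 7-8 16] → take 7-8 (16); add 8.
Vertex order: 2, 5, 4, 7, 3, 6, 1, 0, 8. The 8th vertex is 0.

0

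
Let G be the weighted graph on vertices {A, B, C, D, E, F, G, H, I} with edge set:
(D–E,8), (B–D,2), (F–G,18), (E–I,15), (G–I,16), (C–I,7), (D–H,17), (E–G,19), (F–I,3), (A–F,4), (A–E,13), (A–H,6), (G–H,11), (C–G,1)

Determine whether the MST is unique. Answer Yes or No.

Kruskal: consider edges lightest-first.
C–G (1): add — endpoints in different components.
B–D (2): add — endpoints in different components.
F–I (3): add — endpoints in different components.
A–F (4): add — endpoints in different components.
A–H (6): add — endpoints in different components.
C–I (7): add — endpoints in different components.
D–E (8): add — endpoints in different components.
G–H (11): skip — G and H already connected.
A–E (13): add — endpoints in different components.
Every non-tree edge has weight strictly greater than the heaviest edge on the tree path between its endpoints, so the MST is unique.

Yes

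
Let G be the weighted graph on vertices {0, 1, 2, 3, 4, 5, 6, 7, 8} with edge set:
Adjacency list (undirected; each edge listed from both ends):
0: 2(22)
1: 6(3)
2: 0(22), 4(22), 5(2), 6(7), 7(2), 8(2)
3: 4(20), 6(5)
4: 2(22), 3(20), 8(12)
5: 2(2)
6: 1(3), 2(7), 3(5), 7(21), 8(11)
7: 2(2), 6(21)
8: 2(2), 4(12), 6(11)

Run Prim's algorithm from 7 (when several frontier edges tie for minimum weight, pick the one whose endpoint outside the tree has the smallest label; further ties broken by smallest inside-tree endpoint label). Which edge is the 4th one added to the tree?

Grow the tree from 7 using Prim:
Step 1: frontier [2 7 2, 6 7 21] → take 2 7 (2); add 2.
Step 2: frontier [2 5 2, 2 8 2, 2 6 7, 0 2 22, 2 4 22, 6 7 21] → take 2 5 (2); add 5.
Step 3: frontier [2 8 2, 2 6 7, 0 2 22, 2 4 22, 6 7 21] → take 2 8 (2); add 8.
Step 4: frontier [2 6 7, 0 2 22, 2 4 22, 6 7 21, 6 8 11, 4 8 12] → take 2 6 (7); add 6.
Step 5: frontier [0 2 22, 2 4 22, 1 6 3, 3 6 5, 4 8 12] → take 1 6 (3); add 1.
Step 6: frontier [0 2 22, 2 4 22, 3 6 5, 4 8 12] → take 3 6 (5); add 3.
Step 7: frontier [0 2 22, 2 4 22, 3 4 20, 4 8 12] → take 4 8 (12); add 4.
Step 8: frontier [0 2 22] → take 0 2 (22); add 0.
The 4th edge added is 2 6.

2-6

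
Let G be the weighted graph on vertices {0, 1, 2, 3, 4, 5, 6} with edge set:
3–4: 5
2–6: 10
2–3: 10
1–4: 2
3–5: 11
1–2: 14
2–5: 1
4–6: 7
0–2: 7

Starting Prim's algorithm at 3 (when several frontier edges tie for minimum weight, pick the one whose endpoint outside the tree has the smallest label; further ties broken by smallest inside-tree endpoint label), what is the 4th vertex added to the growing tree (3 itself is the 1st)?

6

Prim's algorithm from 3:
Step 1: frontier [3–4 5, 2–3 10, 3–5 11] → take 3–4 (5); add 4.
Step 2: frontier [2–3 10, 3–5 11, 1–4 2, 4–6 7] → take 1–4 (2); add 1.
Step 3: frontier [1–2 14, 2–3 10, 3–5 11, 4–6 7] → take 4–6 (7); add 6.
Step 4: frontier [1–2 14, 2–3 10, 3–5 11, 2–6 10] → take 2–3 (10); add 2.
Step 5: frontier [2–5 1, 0–2 7, 3–5 11] → take 2–5 (1); add 5.
Step 6: frontier [0–2 7] → take 0–2 (7); add 0.
Vertex order: 3, 4, 1, 6, 2, 5, 0. The 4th vertex is 6.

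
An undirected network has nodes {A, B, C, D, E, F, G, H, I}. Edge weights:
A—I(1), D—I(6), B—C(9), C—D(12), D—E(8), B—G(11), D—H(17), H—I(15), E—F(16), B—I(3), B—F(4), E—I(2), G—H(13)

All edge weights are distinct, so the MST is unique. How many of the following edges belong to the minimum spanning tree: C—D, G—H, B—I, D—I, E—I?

Kruskal: consider edges lightest-first.
A—I (1): add — endpoints in different components.
E—I (2): add — endpoints in different components.
B—I (3): add — endpoints in different components.
B—F (4): add — endpoints in different components.
D—I (6): add — endpoints in different components.
D—E (8): skip — D and E already connected.
B—C (9): add — endpoints in different components.
B—G (11): add — endpoints in different components.
C—D (12): skip — C and D already connected.
G—H (13): add — endpoints in different components.
MST edge set: {A—I, E—I, B—I, B—F, D—I, B—C, B—G, G—H}.
Of the listed edges, {G—H, B—I, D—I, E—I} are in the MST → 4.

4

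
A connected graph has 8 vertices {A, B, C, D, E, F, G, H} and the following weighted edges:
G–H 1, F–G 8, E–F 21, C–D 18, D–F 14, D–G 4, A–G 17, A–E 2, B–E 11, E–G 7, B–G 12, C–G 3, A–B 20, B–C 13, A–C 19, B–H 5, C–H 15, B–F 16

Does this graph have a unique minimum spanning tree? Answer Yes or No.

Yes

Sort edges by weight, then run Kruskal:
G–H (1): add — endpoints in different components.
A–E (2): add — endpoints in different components.
C–G (3): add — endpoints in different components.
D–G (4): add — endpoints in different components.
B–H (5): add — endpoints in different components.
E–G (7): add — endpoints in different components.
F–G (8): add — endpoints in different components.
Every non-tree edge has weight strictly greater than the heaviest edge on the tree path between its endpoints, so the MST is unique.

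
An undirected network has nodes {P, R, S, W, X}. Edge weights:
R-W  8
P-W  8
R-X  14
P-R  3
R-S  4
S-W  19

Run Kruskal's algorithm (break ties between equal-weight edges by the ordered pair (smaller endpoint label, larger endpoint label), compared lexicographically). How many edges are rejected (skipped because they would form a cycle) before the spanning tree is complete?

1

Kruskal's algorithm — process edges by increasing weight (ties by edge label):
P-R (3): add. Components now {X} {S} {W} {P,R}
R-S (4): add. Components now {X} {P,R,S} {W}
P-W (8): add. Components now {X} {P,R,S,W}
R-W (8): skip — W and R already connected.
R-X (14): add. Components now {P,R,S,W,X}
Edges rejected before the tree was complete: 1.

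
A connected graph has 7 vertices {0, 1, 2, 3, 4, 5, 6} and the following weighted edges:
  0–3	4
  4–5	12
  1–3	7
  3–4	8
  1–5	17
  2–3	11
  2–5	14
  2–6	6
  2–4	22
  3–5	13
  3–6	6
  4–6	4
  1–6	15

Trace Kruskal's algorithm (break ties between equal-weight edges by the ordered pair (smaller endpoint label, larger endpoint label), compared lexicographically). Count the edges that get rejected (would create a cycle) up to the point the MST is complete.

2

Kruskal: consider edges lightest-first.
0–3 (4): add. Components now {0,3} {1} {2} {4} {5} {6}
4–6 (4): add. Components now {0,3} {1} {2} {4,6} {5}
2–6 (6): add. Components now {0,3} {1} {2,4,6} {5}
3–6 (6): add. Components now {0,2,3,4,6} {1} {5}
1–3 (7): add. Components now {0,1,2,3,4,6} {5}
3–4 (8): skip — 3 and 4 already connected.
2–3 (11): skip — 2 and 3 already connected.
4–5 (12): add. Components now {0,1,2,3,4,5,6}
Edges rejected before the tree was complete: 2.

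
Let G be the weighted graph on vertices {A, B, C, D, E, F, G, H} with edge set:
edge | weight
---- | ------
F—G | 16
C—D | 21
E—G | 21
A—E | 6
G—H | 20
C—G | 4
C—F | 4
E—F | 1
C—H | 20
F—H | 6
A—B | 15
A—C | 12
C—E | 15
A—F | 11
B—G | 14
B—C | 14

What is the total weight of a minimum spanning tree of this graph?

Sort edges by weight, then run Kruskal:
E—F (1): add — endpoints in different components.
C—F (4): add — endpoints in different components.
C—G (4): add — endpoints in different components.
A—E (6): add — endpoints in different components.
F—H (6): add — endpoints in different components.
A—F (11): skip — A and F already connected.
A—C (12): skip — A and C already connected.
B—C (14): add — endpoints in different components.
B—G (14): skip — B and G already connected.
A—B (15): skip — A and B already connected.
C—E (15): skip — C and E already connected.
F—G (16): skip — F and G already connected.
C—H (20): skip — C and H already connected.
G—H (20): skip — G and H already connected.
C—D (21): add — endpoints in different components.
MST edges: E—F, C—F, C—G, A—E, F—H, B—C, C—D; total weight 1+4+4+6+6+14+21 = 56.

56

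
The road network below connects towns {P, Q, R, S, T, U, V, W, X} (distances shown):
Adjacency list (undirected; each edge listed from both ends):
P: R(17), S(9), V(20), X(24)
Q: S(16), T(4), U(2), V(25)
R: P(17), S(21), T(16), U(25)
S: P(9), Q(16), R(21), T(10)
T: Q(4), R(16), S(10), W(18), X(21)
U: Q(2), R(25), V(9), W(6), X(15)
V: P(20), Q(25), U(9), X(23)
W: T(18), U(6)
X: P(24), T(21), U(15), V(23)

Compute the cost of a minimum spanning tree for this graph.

71

Kruskal's algorithm — process edges by increasing weight (ties by edge label):
Q—U (2): add — endpoints in different components.
Q—T (4): add — endpoints in different components.
U—W (6): add — endpoints in different components.
P—S (9): add — endpoints in different components.
U—V (9): add — endpoints in different components.
S—T (10): add — endpoints in different components.
U—X (15): add — endpoints in different components.
Q—S (16): skip — Q and S already connected.
R—T (16): add — endpoints in different components.
MST edges: Q—U, Q—T, U—W, P—S, U—V, S—T, U—X, R—T; total weight 2+4+6+9+9+10+15+16 = 71.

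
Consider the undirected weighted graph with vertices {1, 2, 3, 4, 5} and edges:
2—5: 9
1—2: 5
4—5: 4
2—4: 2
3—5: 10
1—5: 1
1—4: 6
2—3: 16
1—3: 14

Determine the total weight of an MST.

Kruskal: consider edges lightest-first.
1—5 (1): add — endpoints in different components.
2—4 (2): add — endpoints in different components.
4—5 (4): add — endpoints in different components.
1—2 (5): skip — 1 and 2 already connected.
1—4 (6): skip — 1 and 4 already connected.
2—5 (9): skip — 2 and 5 already connected.
3—5 (10): add — endpoints in different components.
MST edges: 1—5, 2—4, 4—5, 3—5; total weight 1+2+4+10 = 17.

17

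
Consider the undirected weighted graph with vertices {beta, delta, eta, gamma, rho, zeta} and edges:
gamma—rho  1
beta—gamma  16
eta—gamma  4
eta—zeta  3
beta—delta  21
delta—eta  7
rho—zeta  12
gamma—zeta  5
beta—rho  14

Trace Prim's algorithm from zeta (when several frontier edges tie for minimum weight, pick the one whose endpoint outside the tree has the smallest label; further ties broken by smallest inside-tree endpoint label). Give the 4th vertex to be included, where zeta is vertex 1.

Prim, starting at zeta.
Step 1: frontier [eta—zeta 3, gamma—zeta 5, rho—zeta 12] → take eta—zeta (3); add eta.
Step 2: frontier [eta—gamma 4, delta—eta 7, gamma—zeta 5, rho—zeta 12] → take eta—gamma (4); add gamma.
Step 3: frontier [delta—eta 7, gamma—rho 1, beta—gamma 16, rho—zeta 12] → take gamma—rho (1); add rho.
Step 4: frontier [delta—eta 7, beta—gamma 16, beta—rho 14] → take delta—eta (7); add delta.
Step 5: frontier [beta—delta 21, beta—gamma 16, beta—rho 14] → take beta—rho (14); add beta.
Vertex order: zeta, eta, gamma, rho, delta, beta. The 4th vertex is rho.

rho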